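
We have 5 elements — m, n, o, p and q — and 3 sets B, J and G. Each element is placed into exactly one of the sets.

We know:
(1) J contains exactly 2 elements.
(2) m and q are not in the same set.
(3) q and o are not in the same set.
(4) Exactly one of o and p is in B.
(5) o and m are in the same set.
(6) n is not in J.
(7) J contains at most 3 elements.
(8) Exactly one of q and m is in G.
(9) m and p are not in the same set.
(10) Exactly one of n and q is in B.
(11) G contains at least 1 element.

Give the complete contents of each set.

B = {n, p}; J = {m, o}; G = {q}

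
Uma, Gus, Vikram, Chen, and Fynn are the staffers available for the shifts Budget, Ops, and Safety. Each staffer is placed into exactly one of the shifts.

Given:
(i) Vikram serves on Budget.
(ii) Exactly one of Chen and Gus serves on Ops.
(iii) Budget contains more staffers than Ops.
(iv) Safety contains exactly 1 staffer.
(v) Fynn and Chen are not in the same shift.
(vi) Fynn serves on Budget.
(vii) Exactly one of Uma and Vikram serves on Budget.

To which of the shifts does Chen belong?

From (i): Vikram ∈ Budget.
From (vi): Fynn ∈ Budget.
(v): Chen ∉ Budget.
(vii) (exactly one): Uma ∉ Budget.
Suppose Chen ∉ Ops: no assignment then satisfies all the clues, so Chen ∈ Ops.

Chen: Ops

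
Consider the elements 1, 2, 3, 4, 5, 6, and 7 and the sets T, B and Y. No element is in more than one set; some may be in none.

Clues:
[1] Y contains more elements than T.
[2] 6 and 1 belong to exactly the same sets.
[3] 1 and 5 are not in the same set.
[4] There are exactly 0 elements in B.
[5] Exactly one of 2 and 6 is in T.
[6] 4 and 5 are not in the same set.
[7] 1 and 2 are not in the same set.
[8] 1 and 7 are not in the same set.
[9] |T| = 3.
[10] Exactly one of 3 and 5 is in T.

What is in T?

T = {2, 5, 7}

(4): B already has 0, so the rest are out.
Suppose 1 ∈ T: no assignment then satisfies all the clues, so 1 ∉ T.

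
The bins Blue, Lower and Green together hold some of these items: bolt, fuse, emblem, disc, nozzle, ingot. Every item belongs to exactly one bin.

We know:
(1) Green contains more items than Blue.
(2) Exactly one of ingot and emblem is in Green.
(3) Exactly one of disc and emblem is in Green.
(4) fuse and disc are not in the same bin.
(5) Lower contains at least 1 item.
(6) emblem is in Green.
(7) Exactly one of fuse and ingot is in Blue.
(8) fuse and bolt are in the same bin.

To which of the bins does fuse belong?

fuse: Green

From (6): emblem ∈ Green.
(2) (exactly one): ingot ∉ Green.
(3) (exactly one): disc ∉ Green.
Suppose fuse ∈ Blue: no assignment then satisfies all the clues, so fuse ∉ Blue.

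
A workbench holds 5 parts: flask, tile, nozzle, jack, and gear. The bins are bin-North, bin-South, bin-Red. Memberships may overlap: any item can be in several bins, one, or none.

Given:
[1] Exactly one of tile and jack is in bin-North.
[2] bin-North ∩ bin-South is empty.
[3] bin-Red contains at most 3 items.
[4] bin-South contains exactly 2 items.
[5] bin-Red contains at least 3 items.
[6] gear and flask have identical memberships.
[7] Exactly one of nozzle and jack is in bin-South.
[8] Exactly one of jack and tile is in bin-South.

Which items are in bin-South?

bin-South = {nozzle, tile}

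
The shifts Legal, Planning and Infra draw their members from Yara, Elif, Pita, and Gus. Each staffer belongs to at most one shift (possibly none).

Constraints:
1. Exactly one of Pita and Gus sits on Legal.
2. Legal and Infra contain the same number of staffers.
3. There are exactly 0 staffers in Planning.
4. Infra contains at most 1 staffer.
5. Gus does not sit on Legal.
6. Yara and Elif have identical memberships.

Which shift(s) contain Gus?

From (5): Gus ∉ Legal.
(1) (exactly one): Pita ∈ Legal.
(3): Planning already has 0, so the rest are out.
Suppose Gus ∉ Infra: no assignment then satisfies all the clues, so Gus ∈ Infra.

Gus: Infra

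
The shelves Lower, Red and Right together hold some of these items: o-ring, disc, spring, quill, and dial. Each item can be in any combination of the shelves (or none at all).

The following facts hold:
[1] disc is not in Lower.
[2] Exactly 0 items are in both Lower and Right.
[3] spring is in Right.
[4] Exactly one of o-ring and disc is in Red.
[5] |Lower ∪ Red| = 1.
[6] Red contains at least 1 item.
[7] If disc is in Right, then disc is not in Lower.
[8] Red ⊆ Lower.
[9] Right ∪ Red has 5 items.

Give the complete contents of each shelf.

Lower = {o-ring}; Red = {o-ring}; Right = {dial, disc, quill, spring}

From (1): disc ∉ Lower.
From (3): spring ∈ Right.
(8) contrapositive: disc ∉ Red.
(4) (exactly one): o-ring ∈ Red.
(8) with o-ring ∈ Red: o-ring ∈ Lower.
Suppose o-ring ∈ Right: no assignment then satisfies all the clues, so o-ring ∉ Right.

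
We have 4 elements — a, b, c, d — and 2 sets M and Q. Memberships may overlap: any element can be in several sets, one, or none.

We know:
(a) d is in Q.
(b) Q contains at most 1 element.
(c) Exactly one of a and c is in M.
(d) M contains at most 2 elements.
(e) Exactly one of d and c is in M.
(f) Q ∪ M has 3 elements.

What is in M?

M = {b, c}

From (a): d ∈ Q.
(b): Q already has 1, so the rest are out.
Suppose a ∈ M: no assignment then satisfies all the clues, so a ∉ M.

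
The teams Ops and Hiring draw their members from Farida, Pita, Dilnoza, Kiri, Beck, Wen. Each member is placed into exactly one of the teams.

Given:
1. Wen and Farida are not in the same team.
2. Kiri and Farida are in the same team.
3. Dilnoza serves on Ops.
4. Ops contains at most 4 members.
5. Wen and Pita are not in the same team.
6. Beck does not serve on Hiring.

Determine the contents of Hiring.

Hiring = {Farida, Kiri, Pita}

From (3): Dilnoza ∈ Ops.
From (6): Beck ∉ Hiring.
Only one team left: Beck ∈ Ops.
Suppose Farida ∉ Hiring: no assignment then satisfies all the clues, so Farida ∈ Hiring.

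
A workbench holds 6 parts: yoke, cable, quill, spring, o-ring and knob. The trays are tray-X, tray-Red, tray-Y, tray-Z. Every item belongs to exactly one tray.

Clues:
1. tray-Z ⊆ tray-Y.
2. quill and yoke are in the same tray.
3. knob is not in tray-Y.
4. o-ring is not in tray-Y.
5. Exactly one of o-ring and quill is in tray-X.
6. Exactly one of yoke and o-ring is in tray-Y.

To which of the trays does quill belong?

From (3): knob ∉ tray-Y.
From (4): o-ring ∉ tray-Y.
(1) contrapositive: o-ring ∉ tray-Z.
(1) contrapositive: knob ∉ tray-Z.
(6) (exactly one): yoke ∈ tray-Y.
(2): quill matches yoke: quill ∉ tray-X.
(2): quill matches yoke: quill ∉ tray-Red.
(2): quill matches yoke: quill ∈ tray-Y.
(5) (exactly one): o-ring ∈ tray-X.

quill: tray-Y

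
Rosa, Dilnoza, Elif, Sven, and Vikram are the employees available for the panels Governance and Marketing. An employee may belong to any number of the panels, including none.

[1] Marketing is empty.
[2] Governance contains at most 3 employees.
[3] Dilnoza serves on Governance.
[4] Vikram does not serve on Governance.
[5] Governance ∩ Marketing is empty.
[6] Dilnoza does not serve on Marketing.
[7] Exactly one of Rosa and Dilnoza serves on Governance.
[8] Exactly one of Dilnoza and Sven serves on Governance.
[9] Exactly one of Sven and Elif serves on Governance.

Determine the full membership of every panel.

From (3): Dilnoza ∈ Governance.
From (4): Vikram ∉ Governance.
From (6): Dilnoza ∉ Marketing.
(1): Marketing already has 0, so the rest are out.
(7) (exactly one): Rosa ∉ Governance.
(8) (exactly one): Sven ∉ Governance.
(9) (exactly one): Elif ∈ Governance.

Governance = {Dilnoza, Elif}; Marketing = {}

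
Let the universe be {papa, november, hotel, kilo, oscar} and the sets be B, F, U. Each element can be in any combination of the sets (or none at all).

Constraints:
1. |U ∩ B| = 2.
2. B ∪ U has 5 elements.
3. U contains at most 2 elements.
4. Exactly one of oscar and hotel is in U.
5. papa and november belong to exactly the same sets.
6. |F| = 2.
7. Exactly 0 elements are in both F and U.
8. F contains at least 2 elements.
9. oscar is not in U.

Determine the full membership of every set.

B = {hotel, kilo, november, oscar, papa}; F = {november, papa}; U = {hotel, kilo}

From (9): oscar ∉ U.
(4) (exactly one): hotel ∈ U.
Suppose papa ∉ B: no assignment then satisfies all the clues, so papa ∈ B.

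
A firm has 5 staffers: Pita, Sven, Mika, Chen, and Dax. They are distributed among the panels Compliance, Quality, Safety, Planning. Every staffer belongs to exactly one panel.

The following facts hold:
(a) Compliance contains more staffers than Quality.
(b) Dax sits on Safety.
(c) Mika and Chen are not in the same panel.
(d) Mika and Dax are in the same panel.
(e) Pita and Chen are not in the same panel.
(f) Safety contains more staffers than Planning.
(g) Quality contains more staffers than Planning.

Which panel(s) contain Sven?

Sven: Compliance

From (b): Dax ∈ Safety.
(d): Mika matches Dax: Mika ∉ Compliance.
(d): Mika matches Dax: Mika ∉ Quality.
(d): Mika matches Dax: Mika ∈ Safety.
(c): Chen ∉ Safety.
Suppose Sven ∉ Compliance: no assignment then satisfies all the clues, so Sven ∈ Compliance.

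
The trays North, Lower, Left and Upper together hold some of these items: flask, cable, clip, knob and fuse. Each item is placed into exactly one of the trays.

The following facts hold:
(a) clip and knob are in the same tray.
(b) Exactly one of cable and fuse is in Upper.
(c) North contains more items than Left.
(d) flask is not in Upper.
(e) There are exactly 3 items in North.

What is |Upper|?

1

From (d): flask ∉ Upper.
Suppose clip ∉ North: no assignment then satisfies all the clues, so clip ∈ North.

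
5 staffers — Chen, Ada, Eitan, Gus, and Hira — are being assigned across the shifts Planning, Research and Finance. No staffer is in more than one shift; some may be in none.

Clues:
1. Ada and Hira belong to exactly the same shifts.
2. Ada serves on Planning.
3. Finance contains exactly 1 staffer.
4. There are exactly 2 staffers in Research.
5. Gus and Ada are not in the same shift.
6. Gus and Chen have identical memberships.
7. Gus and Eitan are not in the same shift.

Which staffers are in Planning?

Planning = {Ada, Hira}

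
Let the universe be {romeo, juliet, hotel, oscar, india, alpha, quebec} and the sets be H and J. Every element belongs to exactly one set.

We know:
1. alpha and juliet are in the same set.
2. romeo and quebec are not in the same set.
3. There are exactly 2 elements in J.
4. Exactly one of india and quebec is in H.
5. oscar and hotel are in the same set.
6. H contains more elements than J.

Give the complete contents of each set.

H = {alpha, hotel, juliet, oscar, quebec}; J = {india, romeo}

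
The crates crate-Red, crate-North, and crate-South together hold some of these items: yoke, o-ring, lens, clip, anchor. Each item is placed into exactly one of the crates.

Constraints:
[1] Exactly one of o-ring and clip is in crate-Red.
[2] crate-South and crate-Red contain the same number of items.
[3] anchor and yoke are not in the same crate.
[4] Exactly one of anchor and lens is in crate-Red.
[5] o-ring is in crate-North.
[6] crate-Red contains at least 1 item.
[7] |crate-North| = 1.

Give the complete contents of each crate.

crate-Red = {anchor, clip}; crate-North = {o-ring}; crate-South = {lens, yoke}

From (5): o-ring ∈ crate-North.
(1) (exactly one): clip ∈ crate-Red.
(7): crate-North already has 1, so the rest are out.
Suppose yoke ∈ crate-Red: no assignment then satisfies all the clues, so yoke ∉ crate-Red.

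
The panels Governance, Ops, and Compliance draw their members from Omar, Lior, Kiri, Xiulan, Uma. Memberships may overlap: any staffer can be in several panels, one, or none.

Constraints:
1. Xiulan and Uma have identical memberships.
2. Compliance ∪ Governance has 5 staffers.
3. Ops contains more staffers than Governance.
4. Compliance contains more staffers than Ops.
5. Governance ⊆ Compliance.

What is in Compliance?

Compliance = {Kiri, Lior, Omar, Uma, Xiulan}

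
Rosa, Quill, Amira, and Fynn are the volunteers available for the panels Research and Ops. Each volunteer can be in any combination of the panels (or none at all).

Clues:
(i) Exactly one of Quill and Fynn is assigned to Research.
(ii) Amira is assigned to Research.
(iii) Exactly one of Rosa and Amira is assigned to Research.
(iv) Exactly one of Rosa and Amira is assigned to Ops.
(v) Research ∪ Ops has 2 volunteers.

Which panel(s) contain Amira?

From (ii): Amira ∈ Research.
(iii) (exactly one): Rosa ∉ Research.
Suppose Amira ∉ Ops: no assignment then satisfies all the clues, so Amira ∈ Ops.

Amira: Ops, Research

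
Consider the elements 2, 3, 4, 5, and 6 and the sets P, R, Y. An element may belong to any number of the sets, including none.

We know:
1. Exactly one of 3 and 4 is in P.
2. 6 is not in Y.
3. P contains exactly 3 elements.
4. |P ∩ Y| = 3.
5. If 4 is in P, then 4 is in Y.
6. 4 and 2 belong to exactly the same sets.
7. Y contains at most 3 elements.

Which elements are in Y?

Y = {2, 4, 5}

From (2): 6 ∉ Y.
Suppose 2 ∉ Y: no assignment then satisfies all the clues, so 2 ∈ Y.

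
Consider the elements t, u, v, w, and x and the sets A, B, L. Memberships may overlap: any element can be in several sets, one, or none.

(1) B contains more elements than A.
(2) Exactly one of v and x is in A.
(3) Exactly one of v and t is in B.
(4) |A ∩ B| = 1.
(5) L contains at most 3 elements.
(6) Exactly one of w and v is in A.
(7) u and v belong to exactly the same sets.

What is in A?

A = {w, x}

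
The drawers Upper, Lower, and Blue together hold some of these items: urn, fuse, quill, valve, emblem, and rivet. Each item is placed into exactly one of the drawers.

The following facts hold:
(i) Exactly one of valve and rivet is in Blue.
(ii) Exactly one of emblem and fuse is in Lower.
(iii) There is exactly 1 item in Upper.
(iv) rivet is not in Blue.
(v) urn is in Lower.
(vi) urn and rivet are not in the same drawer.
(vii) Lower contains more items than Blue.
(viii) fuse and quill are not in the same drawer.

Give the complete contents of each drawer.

Upper = {rivet}; Lower = {emblem, quill, urn}; Blue = {fuse, valve}

From (iv): rivet ∉ Blue.
From (v): urn ∈ Lower.
(i) (exactly one): valve ∈ Blue.
(vi): rivet ∉ Lower.
Only one drawer left: rivet ∈ Upper.
(iii): Upper already has 1, so the rest are out.
Suppose fuse ∈ Lower: no assignment then satisfies all the clues, so fuse ∉ Lower.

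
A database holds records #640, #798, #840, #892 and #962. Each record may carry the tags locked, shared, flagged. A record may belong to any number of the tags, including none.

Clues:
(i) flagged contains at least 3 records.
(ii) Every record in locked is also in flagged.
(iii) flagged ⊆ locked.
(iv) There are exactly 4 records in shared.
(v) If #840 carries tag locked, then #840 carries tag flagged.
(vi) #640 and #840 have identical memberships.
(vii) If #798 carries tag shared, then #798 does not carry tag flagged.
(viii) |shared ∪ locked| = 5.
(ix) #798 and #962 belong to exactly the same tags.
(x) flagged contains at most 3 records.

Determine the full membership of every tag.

locked = {#640, #840, #892}; shared = {#640, #798, #840, #962}; flagged = {#640, #840, #892}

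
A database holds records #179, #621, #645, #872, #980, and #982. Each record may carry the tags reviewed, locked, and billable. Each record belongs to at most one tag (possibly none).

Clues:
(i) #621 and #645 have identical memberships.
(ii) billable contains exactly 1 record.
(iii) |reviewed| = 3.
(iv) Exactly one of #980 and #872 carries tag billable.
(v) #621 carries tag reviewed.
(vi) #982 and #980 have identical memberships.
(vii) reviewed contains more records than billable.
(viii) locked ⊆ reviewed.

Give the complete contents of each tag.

reviewed = {#179, #621, #645}; locked = {}; billable = {#872}

From (v): #621 ∈ reviewed.
(i): #645 matches #621: #645 ∈ reviewed.
Suppose #179 ∉ reviewed: no assignment then satisfies all the clues, so #179 ∈ reviewed.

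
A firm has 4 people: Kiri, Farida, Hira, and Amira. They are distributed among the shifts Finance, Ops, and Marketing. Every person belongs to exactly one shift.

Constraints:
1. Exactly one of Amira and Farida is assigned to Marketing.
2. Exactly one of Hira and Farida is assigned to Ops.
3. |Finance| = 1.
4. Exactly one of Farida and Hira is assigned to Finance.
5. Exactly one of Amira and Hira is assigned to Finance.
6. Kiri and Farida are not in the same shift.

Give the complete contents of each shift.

Finance = {Hira}; Ops = {Farida}; Marketing = {Amira, Kiri}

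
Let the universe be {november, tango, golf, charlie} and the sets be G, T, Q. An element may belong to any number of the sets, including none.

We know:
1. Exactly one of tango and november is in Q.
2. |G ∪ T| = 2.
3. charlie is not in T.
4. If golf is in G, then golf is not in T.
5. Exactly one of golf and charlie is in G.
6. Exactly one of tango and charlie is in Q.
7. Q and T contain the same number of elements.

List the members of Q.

Q = {tango}

From (3): charlie ∉ T.
Suppose november ∈ Q: no assignment then satisfies all the clues, so november ∉ Q.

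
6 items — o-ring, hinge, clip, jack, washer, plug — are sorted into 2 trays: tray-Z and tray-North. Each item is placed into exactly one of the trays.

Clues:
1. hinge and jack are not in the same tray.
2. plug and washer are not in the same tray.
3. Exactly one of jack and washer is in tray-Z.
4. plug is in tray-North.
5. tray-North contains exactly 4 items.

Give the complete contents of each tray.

From (4): plug ∈ tray-North.
(2): washer ∉ tray-North.
Only one tray left: washer ∈ tray-Z.
(3) (exactly one): jack ∉ tray-Z.
Only one tray left: jack ∈ tray-North.
(1): hinge ∉ tray-North.
(5): only 4 candidates remain for tray-North, so all are in.
Only one tray left: hinge ∈ tray-Z.

tray-Z = {hinge, washer}; tray-North = {clip, jack, o-ring, plug}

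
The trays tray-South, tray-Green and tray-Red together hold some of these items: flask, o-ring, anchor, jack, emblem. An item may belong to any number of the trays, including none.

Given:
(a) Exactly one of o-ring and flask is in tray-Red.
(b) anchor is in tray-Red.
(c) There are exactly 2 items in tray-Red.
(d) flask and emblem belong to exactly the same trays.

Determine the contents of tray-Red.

tray-Red = {anchor, o-ring}

From (b): anchor ∈ tray-Red.
Suppose flask ∈ tray-Red: no assignment then satisfies all the clues, so flask ∉ tray-Red.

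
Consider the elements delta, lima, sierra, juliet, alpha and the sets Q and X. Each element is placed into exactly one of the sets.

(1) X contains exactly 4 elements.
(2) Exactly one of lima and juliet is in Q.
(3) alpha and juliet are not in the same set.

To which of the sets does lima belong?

lima: X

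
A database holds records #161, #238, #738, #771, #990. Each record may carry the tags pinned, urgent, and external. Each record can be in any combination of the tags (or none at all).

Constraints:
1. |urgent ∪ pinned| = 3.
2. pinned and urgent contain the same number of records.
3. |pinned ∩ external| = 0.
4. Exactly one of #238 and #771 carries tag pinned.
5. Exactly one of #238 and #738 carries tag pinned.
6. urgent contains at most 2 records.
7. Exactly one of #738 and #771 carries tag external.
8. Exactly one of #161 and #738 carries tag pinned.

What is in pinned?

pinned = {#161, #238}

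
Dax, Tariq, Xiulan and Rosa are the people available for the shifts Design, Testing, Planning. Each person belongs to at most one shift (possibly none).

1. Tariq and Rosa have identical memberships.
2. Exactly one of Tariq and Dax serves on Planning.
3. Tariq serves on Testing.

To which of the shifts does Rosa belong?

From (3): Tariq ∈ Testing.
(1): Rosa matches Tariq: Rosa ∉ Design.
(1): Rosa matches Tariq: Rosa ∈ Testing.
(2) (exactly one): Dax ∈ Planning.

Rosa: Testing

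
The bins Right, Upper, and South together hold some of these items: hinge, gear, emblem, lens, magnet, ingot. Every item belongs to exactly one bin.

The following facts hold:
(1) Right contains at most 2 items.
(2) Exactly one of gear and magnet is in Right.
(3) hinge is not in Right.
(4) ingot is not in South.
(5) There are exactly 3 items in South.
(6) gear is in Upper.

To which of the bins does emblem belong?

From (3): hinge ∉ Right.
From (4): ingot ∉ South.
From (6): gear ∈ Upper.
(2) (exactly one): magnet ∈ Right.
(5): only 3 candidates remain for South, so all are in.

emblem: South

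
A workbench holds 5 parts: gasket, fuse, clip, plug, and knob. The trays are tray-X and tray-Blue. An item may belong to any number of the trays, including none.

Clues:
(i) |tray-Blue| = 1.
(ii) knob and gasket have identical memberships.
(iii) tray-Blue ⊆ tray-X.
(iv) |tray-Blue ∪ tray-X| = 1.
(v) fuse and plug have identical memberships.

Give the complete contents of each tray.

tray-X = {clip}; tray-Blue = {clip}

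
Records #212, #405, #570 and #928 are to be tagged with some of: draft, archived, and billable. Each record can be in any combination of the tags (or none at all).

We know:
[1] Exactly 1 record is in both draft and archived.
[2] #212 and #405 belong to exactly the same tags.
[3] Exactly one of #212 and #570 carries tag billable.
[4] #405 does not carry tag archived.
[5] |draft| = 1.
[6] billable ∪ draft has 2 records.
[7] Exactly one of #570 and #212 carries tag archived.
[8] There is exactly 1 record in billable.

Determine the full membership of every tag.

draft = {#928}; archived = {#570, #928}; billable = {#570}

From (4): #405 ∉ archived.
(2): #212 matches #405: #212 ∉ archived.
(7) (exactly one): #570 ∈ archived.
Suppose #212 ∈ draft: no assignment then satisfies all the clues, so #212 ∉ draft.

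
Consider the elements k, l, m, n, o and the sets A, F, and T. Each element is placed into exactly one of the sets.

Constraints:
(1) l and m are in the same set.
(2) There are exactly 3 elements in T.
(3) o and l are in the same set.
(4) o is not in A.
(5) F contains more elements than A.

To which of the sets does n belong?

n: F

From (4): o ∉ A.
(3): l matches o: l ∉ A.
(1): m matches l: m ∉ A.
Suppose n ∈ A: no assignment then satisfies all the clues, so n ∉ A.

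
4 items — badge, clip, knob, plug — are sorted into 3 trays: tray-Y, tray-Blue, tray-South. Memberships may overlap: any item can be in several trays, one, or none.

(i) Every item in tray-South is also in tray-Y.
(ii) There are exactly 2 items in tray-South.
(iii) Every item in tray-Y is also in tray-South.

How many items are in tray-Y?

2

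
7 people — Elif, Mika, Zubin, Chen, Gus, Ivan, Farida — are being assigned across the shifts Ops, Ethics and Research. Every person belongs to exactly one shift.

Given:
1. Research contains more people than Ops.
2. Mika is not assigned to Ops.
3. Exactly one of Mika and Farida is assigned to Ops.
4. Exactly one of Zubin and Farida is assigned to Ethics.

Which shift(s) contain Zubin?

Zubin: Ethics

From (2): Mika ∉ Ops.
(3) (exactly one): Farida ∈ Ops.
(4) (exactly one): Zubin ∈ Ethics.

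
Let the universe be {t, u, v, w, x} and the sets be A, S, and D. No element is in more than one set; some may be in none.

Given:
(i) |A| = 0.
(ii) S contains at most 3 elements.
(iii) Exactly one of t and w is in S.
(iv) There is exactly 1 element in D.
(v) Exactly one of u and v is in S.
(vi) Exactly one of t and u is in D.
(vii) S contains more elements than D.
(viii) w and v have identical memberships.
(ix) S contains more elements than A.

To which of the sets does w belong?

w: S

(i): A already has 0, so the rest are out.
Suppose w ∉ S: no assignment then satisfies all the clues, so w ∈ S.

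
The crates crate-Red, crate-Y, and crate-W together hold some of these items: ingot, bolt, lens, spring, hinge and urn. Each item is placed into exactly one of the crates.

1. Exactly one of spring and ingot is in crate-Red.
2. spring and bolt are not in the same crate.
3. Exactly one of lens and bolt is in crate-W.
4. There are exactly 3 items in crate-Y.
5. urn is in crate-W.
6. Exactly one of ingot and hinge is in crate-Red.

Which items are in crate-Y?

crate-Y = {hinge, lens, spring}

From (5): urn ∈ crate-W.
Suppose ingot ∈ crate-Y: no assignment then satisfies all the clues, so ingot ∉ crate-Y.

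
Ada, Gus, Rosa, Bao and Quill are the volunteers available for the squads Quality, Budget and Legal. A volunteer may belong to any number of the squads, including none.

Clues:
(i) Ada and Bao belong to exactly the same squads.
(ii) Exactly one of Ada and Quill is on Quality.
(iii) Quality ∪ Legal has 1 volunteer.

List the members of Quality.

Quality = {Quill}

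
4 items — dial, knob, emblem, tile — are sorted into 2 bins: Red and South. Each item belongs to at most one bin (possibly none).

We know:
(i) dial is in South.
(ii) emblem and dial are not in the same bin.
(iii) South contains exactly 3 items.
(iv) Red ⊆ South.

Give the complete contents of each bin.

Red = {}; South = {dial, knob, tile}

From (i): dial ∈ South.
(ii): emblem ∉ South.
(iii): only 3 candidates remain for South, so all are in.
(iv) contrapositive: emblem ∉ Red.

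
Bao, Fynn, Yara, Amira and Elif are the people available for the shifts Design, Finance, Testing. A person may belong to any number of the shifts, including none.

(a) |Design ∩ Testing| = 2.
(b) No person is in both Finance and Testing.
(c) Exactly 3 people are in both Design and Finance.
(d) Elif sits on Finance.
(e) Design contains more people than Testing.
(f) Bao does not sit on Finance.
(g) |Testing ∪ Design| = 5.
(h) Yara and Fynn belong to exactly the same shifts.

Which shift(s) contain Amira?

Amira: Design, Testing

From (d): Elif ∈ Finance.
From (f): Bao ∉ Finance.
(b) (disjoint): Elif ∉ Testing.
Suppose Amira ∉ Design: no assignment then satisfies all the clues, so Amira ∈ Design.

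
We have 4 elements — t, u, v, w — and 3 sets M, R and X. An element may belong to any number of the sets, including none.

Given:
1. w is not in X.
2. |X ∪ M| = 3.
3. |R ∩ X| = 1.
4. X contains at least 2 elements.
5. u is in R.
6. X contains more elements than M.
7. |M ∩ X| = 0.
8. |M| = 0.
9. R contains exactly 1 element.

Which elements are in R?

From (1): w ∉ X.
From (5): u ∈ R.
(8): M already has 0, so the rest are out.
(9): R already has 1, so the rest are out.

R = {u}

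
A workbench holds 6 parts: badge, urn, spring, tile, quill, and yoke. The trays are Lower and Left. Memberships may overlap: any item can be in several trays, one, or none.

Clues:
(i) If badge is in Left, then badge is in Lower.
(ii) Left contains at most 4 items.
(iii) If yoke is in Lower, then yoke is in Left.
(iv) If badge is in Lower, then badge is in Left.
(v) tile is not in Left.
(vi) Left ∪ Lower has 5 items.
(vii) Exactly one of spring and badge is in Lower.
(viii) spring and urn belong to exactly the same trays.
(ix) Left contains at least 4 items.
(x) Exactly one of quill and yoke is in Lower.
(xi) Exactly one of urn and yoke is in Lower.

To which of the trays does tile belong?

tile: Lower

From (v): tile ∉ Left.
Suppose tile ∉ Lower: no assignment then satisfies all the clues, so tile ∈ Lower.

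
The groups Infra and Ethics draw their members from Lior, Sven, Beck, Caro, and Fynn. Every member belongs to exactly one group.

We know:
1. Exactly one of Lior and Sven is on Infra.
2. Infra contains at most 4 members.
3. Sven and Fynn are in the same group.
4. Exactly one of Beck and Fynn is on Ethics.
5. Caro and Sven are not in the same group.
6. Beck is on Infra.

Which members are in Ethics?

From (6): Beck ∈ Infra.
(4) (exactly one): Fynn ∈ Ethics.
(3): Sven matches Fynn: Sven ∉ Infra.
(3): Sven matches Fynn: Sven ∈ Ethics.
(5): Caro ∉ Ethics.
Only one group left: Caro ∈ Infra.
(1) (exactly one): Lior ∈ Infra.

Ethics = {Fynn, Sven}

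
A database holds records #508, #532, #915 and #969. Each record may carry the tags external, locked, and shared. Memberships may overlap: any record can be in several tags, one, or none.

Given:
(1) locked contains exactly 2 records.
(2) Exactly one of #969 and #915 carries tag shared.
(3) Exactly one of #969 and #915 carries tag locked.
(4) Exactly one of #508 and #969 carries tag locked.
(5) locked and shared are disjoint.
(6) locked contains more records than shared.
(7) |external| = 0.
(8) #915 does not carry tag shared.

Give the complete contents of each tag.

From (8): #915 ∉ shared.
(2) (exactly one): #969 ∈ shared.
(5) (disjoint): #969 ∉ locked.
(7): external already has 0, so the rest are out.
(3) (exactly one): #915 ∈ locked.
(4) (exactly one): #508 ∈ locked.
(5) (disjoint): #508 ∉ shared.
(1): locked already has 2, so the rest are out.
Suppose #532 ∈ shared: no assignment then satisfies all the clues, so #532 ∉ shared.

external = {}; locked = {#508, #915}; shared = {#969}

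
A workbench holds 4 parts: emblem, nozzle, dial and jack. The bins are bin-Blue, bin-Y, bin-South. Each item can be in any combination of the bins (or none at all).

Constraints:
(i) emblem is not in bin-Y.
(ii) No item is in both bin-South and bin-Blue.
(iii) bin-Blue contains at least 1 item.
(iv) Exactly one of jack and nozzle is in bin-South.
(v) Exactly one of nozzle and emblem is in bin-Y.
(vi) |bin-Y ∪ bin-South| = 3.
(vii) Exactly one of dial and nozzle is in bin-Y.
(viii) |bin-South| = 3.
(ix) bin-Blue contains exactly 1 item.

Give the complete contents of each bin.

bin-Blue = {jack}; bin-Y = {nozzle}; bin-South = {dial, emblem, nozzle}

From (i): emblem ∉ bin-Y.
(v) (exactly one): nozzle ∈ bin-Y.
(vii) (exactly one): dial ∉ bin-Y.
Suppose emblem ∈ bin-Blue: no assignment then satisfies all the clues, so emblem ∉ bin-Blue.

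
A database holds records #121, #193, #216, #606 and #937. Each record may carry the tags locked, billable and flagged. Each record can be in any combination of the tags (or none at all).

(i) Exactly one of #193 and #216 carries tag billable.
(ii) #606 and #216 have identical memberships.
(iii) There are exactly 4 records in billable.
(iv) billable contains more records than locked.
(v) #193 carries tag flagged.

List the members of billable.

From (v): #193 ∈ flagged.
Suppose #121 ∉ billable: no assignment then satisfies all the clues, so #121 ∈ billable.

billable = {#121, #216, #606, #937}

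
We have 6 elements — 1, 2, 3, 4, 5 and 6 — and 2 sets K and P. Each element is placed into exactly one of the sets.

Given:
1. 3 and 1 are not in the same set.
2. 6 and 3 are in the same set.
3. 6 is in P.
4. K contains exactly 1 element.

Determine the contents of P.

P = {2, 3, 4, 5, 6}

From (3): 6 ∈ P.
(2): 3 matches 6: 3 ∉ K.
(2): 3 matches 6: 3 ∈ P.
(1): 1 ∉ P.
Only one set left: 1 ∈ K.
(4): K already has 1, so the rest are out.
Only one set left: 2 ∈ P.
Only one set left: 4 ∈ P.
Only one set left: 5 ∈ P.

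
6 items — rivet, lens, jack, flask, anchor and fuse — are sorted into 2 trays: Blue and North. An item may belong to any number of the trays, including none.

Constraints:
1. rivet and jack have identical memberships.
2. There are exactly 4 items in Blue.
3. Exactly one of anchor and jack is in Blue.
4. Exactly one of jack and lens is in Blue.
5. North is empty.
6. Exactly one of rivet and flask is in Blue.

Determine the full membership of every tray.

Blue = {anchor, flask, fuse, lens}; North = {}

(5): North already has 0, so the rest are out.
Suppose rivet ∈ Blue: no assignment then satisfies all the clues, so rivet ∉ Blue.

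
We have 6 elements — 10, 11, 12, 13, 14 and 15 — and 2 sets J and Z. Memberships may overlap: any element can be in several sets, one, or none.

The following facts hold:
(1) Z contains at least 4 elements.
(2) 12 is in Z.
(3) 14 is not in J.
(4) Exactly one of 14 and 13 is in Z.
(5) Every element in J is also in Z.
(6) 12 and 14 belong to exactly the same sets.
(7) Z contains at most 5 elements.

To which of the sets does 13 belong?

From (2): 12 ∈ Z.
From (3): 14 ∉ J.
(6): 12 matches 14: 12 ∉ J.
(6): 14 matches 12: 14 ∈ Z.
(4) (exactly one): 13 ∉ Z.
(5) contrapositive: 13 ∉ J.

13: none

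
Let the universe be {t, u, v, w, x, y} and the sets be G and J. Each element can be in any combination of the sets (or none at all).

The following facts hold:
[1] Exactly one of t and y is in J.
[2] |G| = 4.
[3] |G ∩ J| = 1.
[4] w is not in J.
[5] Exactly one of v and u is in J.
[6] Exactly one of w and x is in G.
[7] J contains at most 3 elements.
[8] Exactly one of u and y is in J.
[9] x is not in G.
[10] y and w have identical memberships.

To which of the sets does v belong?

From (4): w ∉ J.
From (9): x ∉ G.
(6) (exactly one): w ∈ G.
(10): y matches w: y ∈ G.
(10): y matches w: y ∉ J.
(1) (exactly one): t ∈ J.
(8) (exactly one): u ∈ J.
(5) (exactly one): v ∉ J.
Suppose v ∉ G: no assignment then satisfies all the clues, so v ∈ G.

v: G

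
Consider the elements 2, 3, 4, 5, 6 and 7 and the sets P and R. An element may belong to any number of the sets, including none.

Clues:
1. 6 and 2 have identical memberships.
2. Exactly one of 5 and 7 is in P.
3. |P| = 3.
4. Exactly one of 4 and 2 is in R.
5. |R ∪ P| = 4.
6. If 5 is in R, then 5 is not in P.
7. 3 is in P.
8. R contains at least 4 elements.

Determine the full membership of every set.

P = {3, 4, 7}; R = {3, 4, 5, 7}

From (7): 3 ∈ P.
Suppose 2 ∈ P: no assignment then satisfies all the clues, so 2 ∉ P.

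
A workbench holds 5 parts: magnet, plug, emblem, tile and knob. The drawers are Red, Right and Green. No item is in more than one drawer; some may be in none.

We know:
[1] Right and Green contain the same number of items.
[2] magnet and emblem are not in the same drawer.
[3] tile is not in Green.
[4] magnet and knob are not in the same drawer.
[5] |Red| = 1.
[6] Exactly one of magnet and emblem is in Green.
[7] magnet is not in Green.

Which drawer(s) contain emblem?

From (3): tile ∉ Green.
From (7): magnet ∉ Green.
(6) (exactly one): emblem ∈ Green.

emblem: Green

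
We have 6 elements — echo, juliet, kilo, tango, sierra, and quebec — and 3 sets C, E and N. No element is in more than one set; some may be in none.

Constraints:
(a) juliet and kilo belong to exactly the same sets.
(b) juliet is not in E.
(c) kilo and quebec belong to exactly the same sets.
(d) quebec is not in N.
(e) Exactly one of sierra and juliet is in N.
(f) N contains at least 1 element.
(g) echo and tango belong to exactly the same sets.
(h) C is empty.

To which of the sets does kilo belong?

From (b): juliet ∉ E.
From (d): quebec ∉ N.
(a): kilo matches juliet: kilo ∉ E.
(c): quebec matches kilo: quebec ∉ E.
(c): kilo matches quebec: kilo ∉ N.
(h): C already has 0, so the rest are out.
(a): juliet matches kilo: juliet ∉ N.
(e) (exactly one): sierra ∈ N.

kilo: none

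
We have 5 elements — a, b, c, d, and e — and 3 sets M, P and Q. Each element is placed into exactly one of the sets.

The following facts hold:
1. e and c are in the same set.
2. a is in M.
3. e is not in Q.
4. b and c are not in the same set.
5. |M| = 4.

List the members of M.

M = {a, c, d, e}

From (2): a ∈ M.
From (3): e ∉ Q.
(1): c matches e: c ∉ Q.
Suppose b ∈ M: no assignment then satisfies all the clues, so b ∉ M.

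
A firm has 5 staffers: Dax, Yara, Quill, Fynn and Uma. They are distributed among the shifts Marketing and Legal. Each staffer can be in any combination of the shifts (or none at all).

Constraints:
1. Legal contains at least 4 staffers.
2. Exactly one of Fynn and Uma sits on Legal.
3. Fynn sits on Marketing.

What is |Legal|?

4

From (3): Fynn ∈ Marketing.
Suppose Dax ∉ Legal: no assignment then satisfies all the clues, so Dax ∈ Legal.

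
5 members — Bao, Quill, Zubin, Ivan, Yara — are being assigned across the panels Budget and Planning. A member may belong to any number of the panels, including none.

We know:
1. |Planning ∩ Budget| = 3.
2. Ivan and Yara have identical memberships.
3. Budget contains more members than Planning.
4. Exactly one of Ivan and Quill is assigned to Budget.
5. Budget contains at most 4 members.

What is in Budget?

Budget = {Bao, Ivan, Yara, Zubin}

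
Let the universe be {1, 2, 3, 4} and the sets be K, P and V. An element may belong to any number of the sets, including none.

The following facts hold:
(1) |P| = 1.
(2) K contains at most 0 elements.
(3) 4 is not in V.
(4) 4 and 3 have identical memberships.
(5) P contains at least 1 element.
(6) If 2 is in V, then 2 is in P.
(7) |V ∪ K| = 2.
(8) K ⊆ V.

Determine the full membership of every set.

K = {}; P = {2}; V = {1, 2}

From (3): 4 ∉ V.
(2): K already has 0, so the rest are out.
(4): 3 matches 4: 3 ∉ V.
Suppose 1 ∈ P: no assignment then satisfies all the clues, so 1 ∉ P.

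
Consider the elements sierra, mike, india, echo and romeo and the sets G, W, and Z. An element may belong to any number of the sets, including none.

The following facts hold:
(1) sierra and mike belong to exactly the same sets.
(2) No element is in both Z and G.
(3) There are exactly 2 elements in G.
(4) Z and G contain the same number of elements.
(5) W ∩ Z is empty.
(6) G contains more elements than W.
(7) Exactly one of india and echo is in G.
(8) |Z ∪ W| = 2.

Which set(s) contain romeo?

romeo: G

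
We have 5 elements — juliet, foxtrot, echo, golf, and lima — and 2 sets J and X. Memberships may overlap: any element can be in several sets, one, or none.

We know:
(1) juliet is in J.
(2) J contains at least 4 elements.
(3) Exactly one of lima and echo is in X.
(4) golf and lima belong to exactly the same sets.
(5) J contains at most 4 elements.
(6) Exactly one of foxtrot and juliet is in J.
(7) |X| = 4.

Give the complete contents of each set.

J = {echo, golf, juliet, lima}; X = {foxtrot, golf, juliet, lima}

From (1): juliet ∈ J.
(6) (exactly one): foxtrot ∉ J.
(2): only 4 candidates remain for J, so all are in.
Suppose juliet ∉ X: no assignment then satisfies all the clues, so juliet ∈ X.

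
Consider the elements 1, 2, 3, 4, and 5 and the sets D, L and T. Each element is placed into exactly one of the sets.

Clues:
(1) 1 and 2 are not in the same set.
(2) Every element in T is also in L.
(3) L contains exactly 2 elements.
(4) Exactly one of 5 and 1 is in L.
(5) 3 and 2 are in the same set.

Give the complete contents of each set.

D = {2, 3, 5}; L = {1, 4}; T = {}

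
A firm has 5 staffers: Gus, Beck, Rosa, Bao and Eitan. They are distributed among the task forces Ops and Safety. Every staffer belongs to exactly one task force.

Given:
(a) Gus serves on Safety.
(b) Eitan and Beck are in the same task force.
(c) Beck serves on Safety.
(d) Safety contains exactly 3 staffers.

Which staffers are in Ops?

Ops = {Bao, Rosa}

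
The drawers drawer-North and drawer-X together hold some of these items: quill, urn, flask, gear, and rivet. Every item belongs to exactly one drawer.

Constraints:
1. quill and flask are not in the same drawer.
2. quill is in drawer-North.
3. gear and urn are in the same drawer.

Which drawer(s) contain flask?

flask: drawer-X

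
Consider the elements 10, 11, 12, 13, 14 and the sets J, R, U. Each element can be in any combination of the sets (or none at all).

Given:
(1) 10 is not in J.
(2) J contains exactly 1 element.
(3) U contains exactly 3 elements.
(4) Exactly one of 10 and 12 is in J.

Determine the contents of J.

From (1): 10 ∉ J.
(4) (exactly one): 12 ∈ J.
(2): J already has 1, so the rest are out.

J = {12}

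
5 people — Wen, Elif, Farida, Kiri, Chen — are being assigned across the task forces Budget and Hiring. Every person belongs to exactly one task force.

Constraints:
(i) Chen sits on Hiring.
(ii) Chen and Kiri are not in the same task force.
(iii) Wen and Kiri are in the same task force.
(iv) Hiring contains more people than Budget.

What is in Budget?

Budget = {Kiri, Wen}

From (i): Chen ∈ Hiring.
(ii): Kiri ∉ Hiring.
(iii): Wen matches Kiri: Wen ∉ Hiring.
Only one task force left: Wen ∈ Budget.
Only one task force left: Kiri ∈ Budget.
Suppose Elif ∈ Budget: no assignment then satisfies all the clues, so Elif ∉ Budget.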